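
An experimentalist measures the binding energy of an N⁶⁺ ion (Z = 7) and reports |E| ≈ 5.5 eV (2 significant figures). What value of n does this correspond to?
n = 11

The exact energy levels follow E_n = -13.6057 Z² / n² eV with Z = 7.

The measured value (-5.5 eV) is reported to only 2 significant figures, so we must test candidate n values and see which one matches to that precision.

Candidate energies:
  n = 9:  E = -13.6057 × 7² / 9² = -8.23061 eV
  n = 10:  E = -13.6057 × 7² / 10² = -6.66679 eV
  n = 11:  E = -13.6057 × 7² / 11² = -5.50975 eV  ← matches
  n = 12:  E = -13.6057 × 7² / 12² = -4.62972 eV
  n = 13:  E = -13.6057 × 7² / 13² = -3.94485 eV

Checking against the measurement of -5.5 eV (2 sig figs), only n = 11 agrees:
E_11 = -5.50975 eV, which rounds to -5.5 eV ✓

Therefore n = 11.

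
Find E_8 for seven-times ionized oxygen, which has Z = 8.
-13.60570 eV

For hydrogen-like ions, the energy levels scale with Z²:
E_n = -13.6057 Z² / n² eV

For O⁷⁺ (Z = 8) at n = 8:
E_8 = -13.6057 × 8² / 8²
E_8 = -13.6057 × 64 / 64
E_8 = -870.7648 / 64
E_8 = -13.60570 eV

The energy is 64 times more negative than hydrogen at the same n due to the stronger nuclear charge.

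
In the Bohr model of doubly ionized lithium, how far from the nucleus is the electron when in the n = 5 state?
0.4410 nm (or 4.4098 Å)

The Bohr radius formula is:
r_n = n² a₀ / Z

where a₀ = 0.0529177 nm is the Bohr radius.

For Li²⁺ (Z = 3) at n = 5:
r_5 = 5² × 0.0529177 nm / 3
r_5 = 25 × 0.0529177 nm / 3
r_5 = 1.32294 nm / 3
r_5 = 0.4410 nm

The electron orbits at approximately 0.4410 nm from the nucleus.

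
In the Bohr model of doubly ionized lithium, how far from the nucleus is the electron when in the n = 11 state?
2.1343 nm (or 21.3435 Å)

The Bohr radius formula is:
r_n = n² a₀ / Z

where a₀ = 0.0529177 nm is the Bohr radius.

For Li²⁺ (Z = 3) at n = 11:
r_11 = 11² × 0.0529177 nm / 3
r_11 = 121 × 0.0529177 nm / 3
r_11 = 6.40304 nm / 3
r_11 = 2.1343 nm

The electron orbits at approximately 2.1343 nm from the nucleus.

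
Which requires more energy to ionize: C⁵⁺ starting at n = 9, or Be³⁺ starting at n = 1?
Be³⁺ at n = 1 (E = -217.69 eV)

Using E_n = -13.6057 Z² / n² eV:

C⁵⁺ (Z = 6) at n = 9:
E = -13.6057 × 6² / 9² = -13.6057 × 36 / 81 = -6.04698 eV

Be³⁺ (Z = 4) at n = 1:
E = -13.6057 × 4² / 1² = -13.6057 × 16 / 1 = -217.69120 eV

Since -217.69120 eV < -6.04698 eV,
Be³⁺ at n = 1 is more tightly bound (requires more energy to ionize).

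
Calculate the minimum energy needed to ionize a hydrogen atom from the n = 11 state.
0.11 eV

The ionization energy is the energy needed to remove the electron completely (n → ∞).

For hydrogen, E_n = -13.6057 eV / n².

At n = 11: E_11 = -13.6057 / 11² = -0.11244 eV
At n = ∞: E_∞ = 0 eV

Ionization energy = E_∞ - E_11 = 0 - (-0.11244) = 0.11244 eV
Ionization energy ≈ 0.11 eV

This is also called the binding energy of the electron in state n = 11.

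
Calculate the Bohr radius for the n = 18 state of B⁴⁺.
3.4291 nm (or 34.2907 Å)

The Bohr radius formula is:
r_n = n² a₀ / Z

where a₀ = 0.0529177 nm is the Bohr radius.

For B⁴⁺ (Z = 5) at n = 18:
r_18 = 18² × 0.0529177 nm / 5
r_18 = 324 × 0.0529177 nm / 5
r_18 = 17.14533 nm / 5
r_18 = 3.4291 nm

The electron orbits at approximately 3.4291 nm from the nucleus.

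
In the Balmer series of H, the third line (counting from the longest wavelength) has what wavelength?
433.936 nm

The lines of a series are numbered from the longest wavelength (smallest ΔE) outward; the third line is the transition from n = n_f + 3 to n_f.
The Balmer series has all transitions ending at n_f = 2.

For H, the third line (γ-line) is the jump from n = 5 to n = 2:
E_5 = -13.6057 / 5² = -0.5442280 eV
E_2 = -13.6057 / 2² = -3.4014250 eV
ΔE = E_5 - E_2 = 2.8571970 eV

λ = hc/E = 1239.84 eV·nm / 2.8571970 eV
λ = 433.936 nm

This is the γ-line of the Balmer series in H.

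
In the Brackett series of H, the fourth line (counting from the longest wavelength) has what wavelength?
1944.03228 nm

The lines of a series are numbered from the longest wavelength (smallest ΔE) outward; the fourth line is the transition from n = n_f + 4 to n_f.
The Brackett series has all transitions ending at n_f = 4.

For H, the fourth line (δ-line) is the jump from n = 8 to n = 4:
E_8 = -13.6057 / 8² = -0.21258906250 eV
E_4 = -13.6057 / 4² = -0.85035625000 eV
ΔE = E_8 - E_4 = 0.63776718750 eV

λ = hc/E = 1239.84 eV·nm / 0.63776718750 eV
λ = 1944.03228 nm

This is the δ-line of the Brackett series in H.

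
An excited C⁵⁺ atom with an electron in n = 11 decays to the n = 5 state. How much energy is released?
15.544231 eV

The energy levels are E_n = -13.6057 Z² eV / n².

Energy at n = 11: E_11 = -13.6057 × 6² / 11² = -4.047976860 eV
Energy at n = 5: E_5 = -13.6057 × 6² / 5² = -19.592208000 eV

For emission (electron falling to lower state), the photon energy is:
E_photon = E_11 - E_5 = |-4.047976860 - (-19.592208000)|
E_photon = 15.544231 eV

This energy is carried away by the emitted photon.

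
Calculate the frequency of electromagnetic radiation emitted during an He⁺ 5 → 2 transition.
2.7635e+15 Hz

First, find the transition energy:
E_5 = -13.6057 × 2² / 5² = -2.17691200 eV
E_2 = -13.6057 × 2² / 2² = -13.60570000 eV
|ΔE| = |E_2 - E_5| = 11.42878800 eV

Convert to Joules: E = 11.42878800 eV × (1.602177 × 10⁻¹⁹ J/eV) = 1.831094e-18 J

Using E = hf:
f = E/h = 1.831094e-18 J / (6.62607 × 10⁻³⁴ J·s)
f = 2.7635e+15 Hz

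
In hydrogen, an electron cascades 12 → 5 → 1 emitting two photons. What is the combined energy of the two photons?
13.51122 eV

The energy levels of hydrogen are E_n = -13.6057 / n² eV.

First transition (12 → 5):
ΔE₁ = |E_5 - E_12|
ΔE₁ = |-0.54422800000 - (-0.09448402778)| = 0.44974397 eV

Second transition (5 → 1):
ΔE₂ = |E_1 - E_5|
ΔE₂ = |-13.60570000000 - (-0.54422800000)| = 13.06147200 eV

Total energy released:
E_total = ΔE₁ + ΔE₂ = 0.44974397 + 13.06147200 = 13.51122 eV

Note: This equals the direct transition 12 → 1: 13.51122 eV ✓
Energy is conserved regardless of the path taken.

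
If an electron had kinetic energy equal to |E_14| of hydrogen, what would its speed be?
1.56264e+05 m/s (or 0.052124% of c)

The binding energy at n = 14 for hydrogen is:
E_14 = -13.6057/14² = -0.0694168367 eV
|E_14| = 0.0694168367 eV

Convert to Joules:
KE = 0.0694168367 eV × (1.602177 × 10⁻¹⁹ J/eV) = 1.1121806e-20 J

Using KE = ½mv²:
v = √(2·KE/m_e)
v = √(2 × 1.1121806e-20 J / 9.10938 × 10⁻³¹ kg)
v = 1.56264e+05 m/s

This is approximately 0.052124% the speed of light.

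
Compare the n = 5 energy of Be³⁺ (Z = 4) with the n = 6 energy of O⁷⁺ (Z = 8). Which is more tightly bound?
O⁷⁺ at n = 6 (E = -24.18791 eV)

Using E_n = -13.6057 Z² / n² eV:

Be³⁺ (Z = 4) at n = 5:
E = -13.6057 × 4² / 5² = -13.6057 × 16 / 25 = -8.70764800 eV

O⁷⁺ (Z = 8) at n = 6:
E = -13.6057 × 8² / 6² = -13.6057 × 64 / 36 = -24.18791111 eV

Since -24.18791111 eV < -8.70764800 eV,
O⁷⁺ at n = 6 is more tightly bound (requires more energy to ionize).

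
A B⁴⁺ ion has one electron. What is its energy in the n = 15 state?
-1.512 eV

For hydrogen-like ions, the energy levels scale with Z²:
E_n = -13.6057 Z² / n² eV

For B⁴⁺ (Z = 5) at n = 15:
E_15 = -13.6057 × 5² / 15²
E_15 = -13.6057 × 25 / 225
E_15 = -340.1425 / 225
E_15 = -1.512 eV

The energy is 25 times more negative than hydrogen at the same n due to the stronger nuclear charge.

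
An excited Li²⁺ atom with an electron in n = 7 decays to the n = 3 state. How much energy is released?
11.106694 eV

The energy levels are E_n = -13.6057 Z² eV / n².

Energy at n = 7: E_7 = -13.6057 × 3² / 7² = -2.499006122 eV
Energy at n = 3: E_3 = -13.6057 × 3² / 3² = -13.605700000 eV

For emission (electron falling to lower state), the photon energy is:
E_photon = E_7 - E_3 = |-2.499006122 - (-13.605700000)|
E_photon = 11.106694 eV

This energy is carried away by the emitted photon.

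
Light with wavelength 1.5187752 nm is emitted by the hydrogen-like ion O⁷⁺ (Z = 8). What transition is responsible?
n = 4 → n = 1

First, find the photon energy from the wavelength (hc = 1239.84 eV·nm):
E = hc/λ = 1239.84 eV·nm / 1.5187752 nm = 816.34201 eV

The energy levels of O⁷⁺ satisfy E_n = -13.6057 × 8² / n² eV, so an emission n_i → n_f releases
ΔE = 13.6057 × 8² × (1/n_f² − 1/n_i²) eV.

Setting ΔE equal to the photon energy:
1/n_f² − 1/n_i² = 816.34201 / (13.6057 × 8²) = 0.93750001

Since 1/n_i² must be positive, we need 1/n_f² > 0.93750001, i.e. n_f ≤ 1. For each allowed n_f, solve n_i = (1/n_f² − 0.93750001)^(−1/2) and check whether it is a whole number:
  n_f = 1: 1/n_i² = 1.00000000 − 0.93750001 = 0.06249999 → n_i = 4.000  → integer, n_i = 4 ✓

Only n_f = 1 gives an integer upper level, n_i = 4.

The transition is from n = 4 to n = 1 (emission).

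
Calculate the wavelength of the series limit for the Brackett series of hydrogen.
1458.02421 nm

The series limit corresponds to the transition from n = ∞ to n = 4.
This is the highest energy (shortest wavelength) transition in the Brackett series.

E_∞ = 0 eV
E_4 = -13.6057 / 4² = -0.85035625000 eV

Energy at series limit:
ΔE = E_∞ - E_4 = 0 - (-0.85035625000) = 0.85035625000 eV
λ = hc/E = 1239.84 eV·nm / 0.85035625000 eV = 1458.02421 nm

This energy equals the ionization energy from the n = 4 state of hydrogen.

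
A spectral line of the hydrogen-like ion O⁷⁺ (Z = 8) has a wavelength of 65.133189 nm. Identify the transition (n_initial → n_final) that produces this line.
n = 13 → n = 6

First, find the photon energy from the wavelength (hc = 1239.84 eV·nm):
E = hc/λ = 1239.84 eV·nm / 65.133189 nm = 19.035457 eV

The energy levels of O⁷⁺ satisfy E_n = -13.6057 × 8² / n² eV, so an emission n_i → n_f releases
ΔE = 13.6057 × 8² × (1/n_f² − 1/n_i²) eV.

Setting ΔE equal to the photon energy:
1/n_f² − 1/n_i² = 19.035457 / (13.6057 × 8²) = 0.021860618

Since 1/n_i² must be positive, we need 1/n_f² > 0.021860618, i.e. n_f ≤ 6. For each allowed n_f, solve n_i = (1/n_f² − 0.021860618)^(−1/2) and check whether it is a whole number:
  n_f = 1: 1/n_i² = 1.000000000 − 0.021860618 = 0.978139382 → n_i = 1.011  (not an integer) ✗
  n_f = 2: 1/n_i² = 0.250000000 − 0.021860618 = 0.228139382 → n_i = 2.094  (not an integer) ✗
  n_f = 3: 1/n_i² = 0.111111111 − 0.021860618 = 0.089250493 → n_i = 3.347  (not an integer) ✗
  n_f = 4: 1/n_i² = 0.062500000 − 0.021860618 = 0.040639382 → n_i = 4.961  (not an integer) ✗
  n_f = 5: 1/n_i² = 0.040000000 − 0.021860618 = 0.018139382 → n_i = 7.425  (not an integer) ✗
  n_f = 6: 1/n_i² = 0.027777778 − 0.021860618 = 0.005917160 → n_i = 13.000  → integer, n_i = 13 ✓

Only n_f = 6 gives an integer upper level, n_i = 13.

The transition is from n = 13 to n = 6 (emission).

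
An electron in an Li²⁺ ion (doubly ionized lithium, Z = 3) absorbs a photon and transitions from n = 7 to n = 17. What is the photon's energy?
2.08 eV

The energy levels of a hydrogen-like atom are E_n = -13.6057 Z² eV / n².

Energy at n = 7: E_7 = -13.6057 × 3² / 7² = -2.49901 eV
Energy at n = 17: E_17 = -13.6057 × 3² / 17² = -0.42371 eV

The excitation energy is the difference:
ΔE = E_17 - E_7
ΔE = -0.42371 - (-2.49901)
ΔE = 2.08 eV

Since this is positive, energy must be absorbed (photon absorption).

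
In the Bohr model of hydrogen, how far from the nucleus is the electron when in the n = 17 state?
15.29322 nm (or 152.93221 Å)

The Bohr radius formula is:
r_n = n² a₀ / Z

where a₀ = 0.05291772 nm is the Bohr radius.

For H (Z = 1) at n = 17:
r_17 = 17² × 0.05291772 nm / 1
r_17 = 289 × 0.05291772 nm / 1
r_17 = 15.293221 nm / 1
r_17 = 15.29322 nm

The electron orbits at approximately 15.29322 nm from the nucleus.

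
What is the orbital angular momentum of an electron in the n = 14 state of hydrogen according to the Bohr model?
1.47640e-33 J·s (or 14ℏ)

In the Bohr model, angular momentum is quantized:
L = nℏ

where ℏ = h/(2π) = 1.0545718e-34 J·s

For n = 14:
L = 14 × 1.0545718e-34 J·s
L = 1.47640e-33 J·s

This can also be written as L = 14ℏ.
The angular momentum is an integer multiple of the reduced Planck constant.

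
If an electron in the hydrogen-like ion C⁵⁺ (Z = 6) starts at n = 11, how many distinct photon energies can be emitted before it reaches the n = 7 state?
10

The electron can occupy levels n = 7, 8, ..., 11 during de-excitation — that is m = 11 - 7 + 1 = 5 distinct levels.

The number of distinct spectral lines equals the number of ways to choose 2 of these m levels (each pair gives one possible emission transition):

Number of lines = m(m-1)/2 = 5×4/2 = 10

These correspond to all possible transitions between the 5 levels:
11 → 10, 11 → 9, 11 → 8, 11 → 7, 10 → 9, 10 → 8, 10 → 7, 9 → 8...

Each transition produces a photon with a unique energy (and thus wavelength). This count does not depend on Z.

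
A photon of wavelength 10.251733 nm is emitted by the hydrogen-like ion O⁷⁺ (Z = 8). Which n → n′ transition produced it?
n = 3 → n = 2

First, find the photon energy from the wavelength (hc = 1239.84 eV·nm):
E = hc/λ = 1239.84 eV·nm / 10.251733 nm = 120.93955 eV

The energy levels of O⁷⁺ satisfy E_n = -13.6057 × 8² / n² eV, so an emission n_i → n_f releases
ΔE = 13.6057 × 8² × (1/n_f² − 1/n_i²) eV.

Setting ΔE equal to the photon energy:
1/n_f² − 1/n_i² = 120.93955 / (13.6057 × 8²) = 0.13888888

Since 1/n_i² must be positive, we need 1/n_f² > 0.13888888, i.e. n_f ≤ 2. For each allowed n_f, solve n_i = (1/n_f² − 0.13888888)^(−1/2) and check whether it is a whole number:
  n_f = 1: 1/n_i² = 1.00000000 − 0.13888888 = 0.86111112 → n_i = 1.078  (not an integer) ✗
  n_f = 2: 1/n_i² = 0.25000000 − 0.13888888 = 0.11111112 → n_i = 3.000  → integer, n_i = 3 ✓

Only n_f = 2 gives an integer upper level, n_i = 3.

The transition is from n = 3 to n = 2 (emission).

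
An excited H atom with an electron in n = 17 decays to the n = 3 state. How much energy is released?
1.4647 eV

The energy levels are E_n = -13.6057 eV / n².

Energy at n = 17: E_17 = -13.6057 / 17² = -0.0470785 eV
Energy at n = 3: E_3 = -13.6057 / 3² = -1.5117444 eV

For emission (electron falling to lower state), the photon energy is:
E_photon = E_17 - E_3 = |-0.0470785 - (-1.5117444)|
E_photon = 1.4647 eV

This energy is carried away by the emitted photon.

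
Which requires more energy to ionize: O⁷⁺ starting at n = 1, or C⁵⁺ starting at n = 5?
O⁷⁺ at n = 1 (E = -870.764800 eV)

Using E_n = -13.6057 Z² / n² eV:

O⁷⁺ (Z = 8) at n = 1:
E = -13.6057 × 8² / 1² = -13.6057 × 64 / 1 = -870.764800000 eV

C⁵⁺ (Z = 6) at n = 5:
E = -13.6057 × 6² / 5² = -13.6057 × 36 / 25 = -19.592208000 eV

Since -870.764800000 eV < -19.592208000 eV,
O⁷⁺ at n = 1 is more tightly bound (requires more energy to ionize).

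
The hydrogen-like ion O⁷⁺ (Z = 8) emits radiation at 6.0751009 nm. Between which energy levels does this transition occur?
n = 8 → n = 2

First, find the photon energy from the wavelength (hc = 1239.84 eV·nm):
E = hc/λ = 1239.84 eV·nm / 6.0751009 nm = 204.08550 eV

The energy levels of O⁷⁺ satisfy E_n = -13.6057 × 8² / n² eV, so an emission n_i → n_f releases
ΔE = 13.6057 × 8² × (1/n_f² − 1/n_i²) eV.

Setting ΔE equal to the photon energy:
1/n_f² − 1/n_i² = 204.08550 / (13.6057 × 8²) = 0.23437500

Since 1/n_i² must be positive, we need 1/n_f² > 0.23437500, i.e. n_f ≤ 2. For each allowed n_f, solve n_i = (1/n_f² − 0.23437500)^(−1/2) and check whether it is a whole number:
  n_f = 1: 1/n_i² = 1.00000000 − 0.23437500 = 0.76562500 → n_i = 1.143  (not an integer) ✗
  n_f = 2: 1/n_i² = 0.25000000 − 0.23437500 = 0.01562500 → n_i = 8.000  → integer, n_i = 8 ✓

Only n_f = 2 gives an integer upper level, n_i = 8.

The transition is from n = 8 to n = 2 (emission).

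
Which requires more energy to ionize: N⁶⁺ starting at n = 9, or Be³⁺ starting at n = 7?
N⁶⁺ at n = 9 (E = -8.23 eV)

Using E_n = -13.6057 Z² / n² eV:

N⁶⁺ (Z = 7) at n = 9:
E = -13.6057 × 7² / 9² = -13.6057 × 49 / 81 = -8.23061 eV

Be³⁺ (Z = 4) at n = 7:
E = -13.6057 × 4² / 7² = -13.6057 × 16 / 49 = -4.44268 eV

Since -8.23061 eV < -4.44268 eV,
N⁶⁺ at n = 9 is more tightly bound (requires more energy to ionize).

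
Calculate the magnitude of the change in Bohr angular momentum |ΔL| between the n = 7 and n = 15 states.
8.44e-34 J·s (or 8ℏ)

In the Bohr model, L_n = nℏ where ℏ = 1.0546e-34 J·s.

L_15 = 15ℏ = 1.5819e-33 J·s
L_7 = 7ℏ = 7.3822e-34 J·s

ΔL = L_15 - L_7 = (15 - 7)ℏ = 8ℏ
ΔL = 8 × 1.0546e-34 J·s = 8.44e-34 J·s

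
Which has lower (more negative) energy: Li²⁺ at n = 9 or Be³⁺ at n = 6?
Be³⁺ at n = 6 (E = -6.05 eV)

Using E_n = -13.6057 Z² / n² eV:

Li²⁺ (Z = 3) at n = 9:
E = -13.6057 × 3² / 9² = -13.6057 × 9 / 81 = -1.51174 eV

Be³⁺ (Z = 4) at n = 6:
E = -13.6057 × 4² / 6² = -13.6057 × 16 / 36 = -6.04698 eV

Since -6.04698 eV < -1.51174 eV,
Be³⁺ at n = 6 is more tightly bound (requires more energy to ionize).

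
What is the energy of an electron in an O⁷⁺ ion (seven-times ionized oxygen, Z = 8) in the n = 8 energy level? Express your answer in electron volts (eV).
-13.606 eV

The energy levels of a hydrogen-like atom are given by:
E_n = -13.6057 Z² / n² eV  (with Z = 8 for O⁷⁺)

For n = 8:
E_8 = -13.6057 × 8² / 8²
E_8 = -13.6057 × 64 / 64
E_8 = -13.606 eV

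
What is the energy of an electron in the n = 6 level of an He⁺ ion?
-1.512 eV

For hydrogen-like ions, the energy levels scale with Z²:
E_n = -13.6057 Z² / n² eV

For He⁺ (Z = 2) at n = 6:
E_6 = -13.6057 × 2² / 6²
E_6 = -13.6057 × 4 / 36
E_6 = -54.4228 / 36
E_6 = -1.512 eV

The energy is 4 times more negative than hydrogen at the same n due to the stronger nuclear charge.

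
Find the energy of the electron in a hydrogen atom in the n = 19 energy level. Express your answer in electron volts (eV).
-0.038 eV

The energy levels of a hydrogen-like atom are given by:
E_n = -13.6057 eV / n²

For n = 19:
E_19 = -13.6057 eV / 19²
E_19 = -13.6057 eV / 361
E_19 = -0.038 eV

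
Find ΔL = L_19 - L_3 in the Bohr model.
1.6873e-33 J·s (or 16ℏ)

In the Bohr model, L_n = nℏ where ℏ = 1.054572e-34 J·s.

L_19 = 19ℏ = 2.003687e-33 J·s
L_3 = 3ℏ = 3.163716e-34 J·s

ΔL = L_19 - L_3 = (19 - 3)ℏ = 16ℏ
ΔL = 16 × 1.054572e-34 J·s = 1.6873e-33 J·s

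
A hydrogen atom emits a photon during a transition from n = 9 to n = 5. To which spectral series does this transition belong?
Pfund series

The spectral series in hydrogen are named based on the final (lower) energy level:
- Lyman series: n_final = 1 (ultraviolet)
- Balmer series: n_final = 2 (visible/near-UV)
- Paschen series: n_final = 3 (infrared)
- Brackett series: n_final = 4 (infrared)
- Pfund series: n_final = 5 (far infrared)

Since this transition ends at n = 5, it belongs to the Pfund series.

For reference, this 9 → 5 line has photon energy
ΔE = 13.6057 eV × (1/5² - 1/9²) = 0.37625639506 eV,
corresponding to wavelength λ = hc/ΔE = 1239.84 eV·nm / 0.37625639506 eV = 3295.19981 nm in the far infrared region.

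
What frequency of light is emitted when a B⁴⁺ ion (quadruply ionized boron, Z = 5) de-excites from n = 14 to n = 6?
1.86499e+15 Hz

First, find the transition energy:
E_14 = -13.6057 × 5² / 14² = -1.73542092 eV
E_6 = -13.6057 × 5² / 6² = -9.44840278 eV
|ΔE| = |E_6 - E_14| = 7.71298186 eV

Convert to Joules: E = 7.71298186 eV × (1.602177 × 10⁻¹⁹ J/eV) = 1.2357562e-18 J

Using E = hf:
f = E/h = 1.2357562e-18 J / (6.62607 × 10⁻³⁴ J·s)
f = 1.86499e+15 Hz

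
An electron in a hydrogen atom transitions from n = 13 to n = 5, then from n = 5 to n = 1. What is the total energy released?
13.52519 eV

The energy levels of hydrogen are E_n = -13.6057 / n² eV.

First transition (13 → 5):
ΔE₁ = |E_5 - E_13|
ΔE₁ = |-0.54422800000 - (-0.08050710059)| = 0.46372090 eV

Second transition (5 → 1):
ΔE₂ = |E_1 - E_5|
ΔE₂ = |-13.60570000000 - (-0.54422800000)| = 13.06147200 eV

Total energy released:
E_total = ΔE₁ + ΔE₂ = 0.46372090 + 13.06147200 = 13.52519 eV

Note: This equals the direct transition 13 → 1: 13.52519 eV ✓
Energy is conserved regardless of the path taken.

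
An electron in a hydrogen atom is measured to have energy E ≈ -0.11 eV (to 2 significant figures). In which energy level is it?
n = 11

The exact energy levels follow E_n = -13.6057 eV / n².

The measured value (-0.11 eV) is reported to only 2 significant figures, so we must test candidate n values and see which one matches to that precision.

Candidate energies:
  n = 9:  E = -13.6057/9² = -0.16797 eV
  n = 10:  E = -13.6057/10² = -0.13606 eV
  n = 11:  E = -13.6057/11² = -0.11244 eV  ← matches
  n = 12:  E = -13.6057/12² = -0.09448 eV
  n = 13:  E = -13.6057/13² = -0.08051 eV

Checking against the measurement of -0.11 eV (2 sig figs), only n = 11 agrees:
E_11 = -0.11244 eV, which rounds to -0.11 eV ✓

Therefore n = 11.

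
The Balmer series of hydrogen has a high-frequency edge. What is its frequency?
8.22461e+14 Hz

The series limit corresponds to the transition from n = ∞ to n = 2.
This is the highest energy (shortest wavelength) transition in the Balmer series.

E_∞ = 0 eV
E_2 = -13.6057 / 2² = -3.40142500 eV

Energy at series limit:
ΔE = E_∞ - E_2 = 0 - (-3.40142500) = 3.40142500 eV
E = 3.40142500 eV × (1.602177 × 10⁻¹⁹ J/eV) = 5.4496849e-19 J
f = E/h = 5.4496849e-19 J / (6.62607 × 10⁻³⁴ J·s) = 8.22461e+14 Hz

This energy equals the ionization energy from the n = 2 state of hydrogen.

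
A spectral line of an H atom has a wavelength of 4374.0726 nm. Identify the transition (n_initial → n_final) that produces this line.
n = 12 → n = 6

First, find the photon energy from the wavelength (hc = 1239.84 eV·nm):
E = hc/λ = 1239.84 eV·nm / 4374.0726 nm = 0.28345209 eV

The energy levels of hydrogen satisfy E_n = -13.6057 / n² eV, so an emission n_i → n_f releases
ΔE = 13.6057 × (1/n_f² − 1/n_i²) eV.

Setting ΔE equal to the photon energy:
1/n_f² − 1/n_i² = 0.28345209 / 13.6057 = 0.020833334

Since 1/n_i² must be positive, we need 1/n_f² > 0.020833334, i.e. n_f ≤ 6. For each allowed n_f, solve n_i = (1/n_f² − 0.020833334)^(−1/2) and check whether it is a whole number:
  n_f = 1: 1/n_i² = 1.000000000 − 0.020833334 = 0.979166666 → n_i = 1.011  (not an integer) ✗
  n_f = 2: 1/n_i² = 0.250000000 − 0.020833334 = 0.229166666 → n_i = 2.089  (not an integer) ✗
  n_f = 3: 1/n_i² = 0.111111111 − 0.020833334 = 0.090277777 → n_i = 3.328  (not an integer) ✗
  n_f = 4: 1/n_i² = 0.062500000 − 0.020833334 = 0.041666666 → n_i = 4.899  (not an integer) ✗
  n_f = 5: 1/n_i² = 0.040000000 − 0.020833334 = 0.019166666 → n_i = 7.223  (not an integer) ✗
  n_f = 6: 1/n_i² = 0.027777778 − 0.020833334 = 0.006944444 → n_i = 12.000  → integer, n_i = 12 ✓

Only n_f = 6 gives an integer upper level, n_i = 12.

The transition is from n = 12 to n = 6 (emission).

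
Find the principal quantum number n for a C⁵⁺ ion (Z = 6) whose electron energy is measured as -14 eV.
n = 6

The exact energy levels follow E_n = -13.6057 Z² / n² eV with Z = 6.

The measured value (-14 eV) is reported to only 2 significant figures, so we must test candidate n values and see which one matches to that precision.

Candidate energies:
  n = 4:  E = -13.6057 × 6² / 4² = -30.612825 eV
  n = 5:  E = -13.6057 × 6² / 5² = -19.592208 eV
  n = 6:  E = -13.6057 × 6² / 6² = -13.605700 eV  ← matches
  n = 7:  E = -13.6057 × 6² / 7² = -9.996024 eV
  n = 8:  E = -13.6057 × 6² / 8² = -7.653206 eV

Checking against the measurement of -14 eV (2 sig figs), only n = 6 agrees:
E_6 = -13.605700 eV, which rounds to -14 eV ✓

Therefore n = 6.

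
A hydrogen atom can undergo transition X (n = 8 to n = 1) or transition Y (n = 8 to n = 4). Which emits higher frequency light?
8 → 1

Calculate the energy for each transition:

Transition 8 → 1:
ΔE₁ = |E_1 - E_8| = |-13.6057/1² - (-13.6057/8²)|
ΔE₁ = |-13.605700000 - (-0.212589063)| = 13.393111 eV

Transition 8 → 4:
ΔE₂ = |E_4 - E_8| = |-13.6057/4² - (-13.6057/8²)|
ΔE₂ = |-0.850356250 - (-0.212589063)| = 0.637767 eV

Since 13.393111 eV > 0.637767 eV, the transition 8 → 1 emits the more energetic photon.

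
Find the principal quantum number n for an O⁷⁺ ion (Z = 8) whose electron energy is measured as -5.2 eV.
n = 13

The exact energy levels follow E_n = -13.6057 Z² / n² eV with Z = 8.

The measured value (-5.2 eV) is reported to only 2 significant figures, so we must test candidate n values and see which one matches to that precision.

Candidate energies:
  n = 11:  E = -13.6057 × 8² / 11² = -7.19640 eV
  n = 12:  E = -13.6057 × 8² / 12² = -6.04698 eV
  n = 13:  E = -13.6057 × 8² / 13² = -5.15245 eV  ← matches
  n = 14:  E = -13.6057 × 8² / 14² = -4.44268 eV
  n = 15:  E = -13.6057 × 8² / 15² = -3.87007 eV

Checking against the measurement of -5.2 eV (2 sig figs), only n = 13 agrees:
E_13 = -5.15245 eV, which rounds to -5.2 eV ✓

Therefore n = 13.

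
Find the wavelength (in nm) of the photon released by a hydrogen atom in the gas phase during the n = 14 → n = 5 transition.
2611.228 nm

First, find the transition energy using E_n = -13.6057 / n² eV:
E_14 = -13.6057 / 14² = -0.069416837 eV
E_5 = -13.6057 / 5² = -0.544228000 eV

Photon energy: |ΔE| = |E_5 - E_14| = 0.474811163 eV

Convert to wavelength using E = hc/λ with hc = 1239.84 eV·nm:
λ = hc/E = 1239.84 eV·nm / 0.474811163 eV
λ = 2611.228 nm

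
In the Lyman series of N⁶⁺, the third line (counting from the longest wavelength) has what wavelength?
1.984 nm

The lines of a series are numbered from the longest wavelength (smallest ΔE) outward; the third line is the transition from n = n_f + 3 to n_f.
The Lyman series has all transitions ending at n_f = 1.

For N⁶⁺ (Z = 7), the third line (γ-line) is the jump from n = 4 to n = 1:
E_4 = -13.6057 × 7² / 4² = -41.66746 eV
E_1 = -13.6057 × 7² / 1² = -666.67930 eV
ΔE = E_4 - E_1 = 625.01184 eV

λ = hc/E = 1239.84 eV·nm / 625.01184 eV
λ = 1.984 nm

This is the γ-line of the Lyman series in N⁶⁺.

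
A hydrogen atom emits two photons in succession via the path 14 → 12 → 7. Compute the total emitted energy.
0.208251 eV

The energy levels of hydrogen are E_n = -13.6057 / n² eV.

First transition (14 → 12):
ΔE₁ = |E_12 - E_14|
ΔE₁ = |-0.094484027778 - (-0.069416836735)| = 0.025067191 eV

Second transition (12 → 7):
ΔE₂ = |E_7 - E_12|
ΔE₂ = |-0.277667346939 - (-0.094484027778)| = 0.183183319 eV

Total energy released:
E_total = ΔE₁ + ΔE₂ = 0.025067191 + 0.183183319 = 0.208251 eV

Note: This equals the direct transition 14 → 7: 0.208251 eV ✓
Energy is conserved regardless of the path taken.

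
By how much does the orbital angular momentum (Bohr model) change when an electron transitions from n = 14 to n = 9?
5.2729e-34 J·s (or 5ℏ)

In the Bohr model, L_n = nℏ where ℏ = 1.054572e-34 J·s.

L_14 = 14ℏ = 1.476401e-33 J·s
L_9 = 9ℏ = 9.491148e-34 J·s

ΔL = L_14 - L_9 = (14 - 9)ℏ = 5ℏ
ΔL = 5 × 1.054572e-34 J·s = 5.2729e-34 J·s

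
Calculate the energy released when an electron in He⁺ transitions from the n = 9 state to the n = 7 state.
0.4388 eV

The energy levels are E_n = -13.6057 Z² eV / n².

Energy at n = 9: E_9 = -13.6057 × 2² / 9² = -0.6718864 eV
Energy at n = 7: E_7 = -13.6057 × 2² / 7² = -1.1106694 eV

For emission (electron falling to lower state), the photon energy is:
E_photon = E_9 - E_7 = |-0.6718864 - (-1.1106694)|
E_photon = 0.4388 eV

This energy is carried away by the emitted photon.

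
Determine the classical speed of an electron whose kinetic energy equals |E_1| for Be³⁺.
8.75e+06 m/s (or 2.919% of c)

The binding energy at n = 1 for Be³⁺ is:
E_1 = -13.6057 × 4²/1² = -217.69120 eV
|E_1| = 217.69120 eV

Convert to Joules:
KE = 217.69120 eV × (1.602177 × 10⁻¹⁹ J/eV) = 3.4878e-17 J

Using KE = ½mv²:
v = √(2·KE/m_e)
v = √(2 × 3.4878e-17 J / 9.10938 × 10⁻³¹ kg)
v = 8.75e+06 m/s

This is approximately 2.919% the speed of light.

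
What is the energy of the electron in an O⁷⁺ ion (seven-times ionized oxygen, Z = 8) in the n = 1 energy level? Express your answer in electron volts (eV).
-870.76 eV

The energy levels of a hydrogen-like atom are given by:
E_n = -13.6057 Z² / n² eV  (with Z = 8 for O⁷⁺)

For n = 1:
E_1 = -13.6057 × 8² / 1²
E_1 = -13.6057 × 64 / 1
E_1 = -870.76 eV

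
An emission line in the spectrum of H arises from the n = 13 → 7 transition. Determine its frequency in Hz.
4.767e+13 Hz

First, find the transition energy:
E_13 = -13.6057 / 13² = -0.0805071 eV
E_7 = -13.6057 / 7² = -0.2776673 eV
|ΔE| = |E_7 - E_13| = 0.1971602 eV

Convert to Joules: E = 0.1971602 eV × (1.602177 × 10⁻¹⁹ J/eV) = 3.15886e-20 J

Using E = hf:
f = E/h = 3.15886e-20 J / (6.62607 × 10⁻³⁴ J·s)
f = 4.767e+13 Hz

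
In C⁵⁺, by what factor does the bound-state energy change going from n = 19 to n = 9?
4.457

Using E_n = -13.6057 Z² / n² eV with Z = 6:

E_9 = -13.6057 × 6² / 9² = -489.8052 / 81 = -6.046977778 eV
E_19 = -13.6057 × 6² / 19² = -489.8052 / 361 = -1.356801108 eV

The ratio is:
E_9/E_19 = (-6.046977778) / (-1.356801108)
E_9/E_19 = (-489.8052/81) / (-489.8052/361)
E_9/E_19 = 361/81
E_9/E_19 = 4.457
(Note: the Z² factors cancel in the ratio.)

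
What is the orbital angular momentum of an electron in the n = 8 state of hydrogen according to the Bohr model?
8.437e-34 J·s (or 8ℏ)

In the Bohr model, angular momentum is quantized:
L = nℏ

where ℏ = h/(2π) = 1.05457e-34 J·s

For n = 8:
L = 8 × 1.05457e-34 J·s
L = 8.437e-34 J·s

This can also be written as L = 8ℏ.
The angular momentum is an integer multiple of the reduced Planck constant.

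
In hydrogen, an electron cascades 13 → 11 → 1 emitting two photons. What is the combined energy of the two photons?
13.5252 eV

The energy levels of hydrogen are E_n = -13.6057 / n² eV.

First transition (13 → 11):
ΔE₁ = |E_11 - E_13|
ΔE₁ = |-0.1124438017 - (-0.0805071006)| = 0.0319367 eV

Second transition (11 → 1):
ΔE₂ = |E_1 - E_11|
ΔE₂ = |-13.6057000000 - (-0.1124438017)| = 13.4932562 eV

Total energy released:
E_total = ΔE₁ + ΔE₂ = 0.0319367 + 13.4932562 = 13.5252 eV

Note: This equals the direct transition 13 → 1: 13.5252 eV ✓
Energy is conserved regardless of the path taken.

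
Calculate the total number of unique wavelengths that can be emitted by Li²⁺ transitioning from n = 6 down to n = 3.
6

The electron can occupy levels n = 3, 4, ..., 6 during de-excitation — that is m = 6 - 3 + 1 = 4 distinct levels.

The number of distinct spectral lines equals the number of ways to choose 2 of these m levels (each pair gives one possible emission transition):

Number of lines = m(m-1)/2 = 4×3/2 = 6

These correspond to all possible transitions between the 4 levels:
6 → 5, 6 → 4, 6 → 3, 5 → 4, 5 → 3, 4 → 3

Each transition produces a photon with a unique energy (and thus wavelength). This count does not depend on Z.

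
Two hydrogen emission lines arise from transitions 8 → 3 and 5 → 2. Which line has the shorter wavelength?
5 → 2

Calculate the energy for each transition:

Transition 8 → 3:
ΔE₁ = |E_3 - E_8| = |-13.6057/3² - (-13.6057/8²)|
ΔE₁ = |-1.511744444444 - (-0.212589062500)| = 1.299155382 eV

Transition 5 → 2:
ΔE₂ = |E_2 - E_5| = |-13.6057/2² - (-13.6057/5²)|
ΔE₂ = |-3.401425000000 - (-0.544228000000)| = 2.857197000 eV

Since 2.857197000 eV > 1.299155382 eV, the transition 5 → 2 emits the more energetic photon.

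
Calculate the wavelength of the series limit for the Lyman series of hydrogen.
91.1265 nm

The series limit corresponds to the transition from n = ∞ to n = 1.
This is the highest energy (shortest wavelength) transition in the Lyman series.

E_∞ = 0 eV
E_1 = -13.6057 / 1² = -13.605700 eV

Energy at series limit:
ΔE = E_∞ - E_1 = 0 - (-13.605700) = 13.605700 eV
λ = hc/E = 1239.84 eV·nm / 13.605700 eV = 91.1265 nm

This energy equals the ionization energy from the n = 1 state of hydrogen.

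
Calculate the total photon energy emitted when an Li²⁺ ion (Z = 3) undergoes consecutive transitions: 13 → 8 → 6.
2.6769 eV

The energy levels of Li²⁺ are E_n = -13.6057 × 3² / n² eV.

First transition (13 → 8):
ΔE₁ = |E_8 - E_13|
ΔE₁ = |-1.9133015625 - (-0.7245639053)| = 1.1887377 eV

Second transition (8 → 6):
ΔE₂ = |E_6 - E_8|
ΔE₂ = |-3.4014250000 - (-1.9133015625)| = 1.4881234 eV

Total energy released:
E_total = ΔE₁ + ΔE₂ = 1.1887377 + 1.4881234 = 2.6769 eV

Note: This equals the direct transition 13 → 6: 2.6769 eV ✓
Energy is conserved regardless of the path taken.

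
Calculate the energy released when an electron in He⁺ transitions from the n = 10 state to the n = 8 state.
0.31 eV

The energy levels are E_n = -13.6057 Z² eV / n².

Energy at n = 10: E_10 = -13.6057 × 2² / 10² = -0.54423 eV
Energy at n = 8: E_8 = -13.6057 × 2² / 8² = -0.85036 eV

For emission (electron falling to lower state), the photon energy is:
E_photon = E_10 - E_8 = |-0.54423 - (-0.85036)|
E_photon = 0.31 eV

This energy is carried away by the emitted photon.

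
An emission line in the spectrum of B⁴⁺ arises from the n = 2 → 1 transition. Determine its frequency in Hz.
6.1685e+16 Hz

First, find the transition energy:
E_2 = -13.6057 × 5² / 2² = -85.03563 eV
E_1 = -13.6057 × 5² / 1² = -340.14250 eV
|ΔE| = |E_1 - E_2| = 255.10687 eV

Convert to Joules: E = 255.10687 eV × (1.602177 × 10⁻¹⁹ J/eV) = 4.087264e-17 J

Using E = hf:
f = E/h = 4.087264e-17 J / (6.62607 × 10⁻³⁴ J·s)
f = 6.1685e+16 Hz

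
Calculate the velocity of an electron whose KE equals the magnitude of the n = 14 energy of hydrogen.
1.5626e+05 m/s (or 0.0521% of c)

The binding energy at n = 14 for hydrogen is:
E_14 = -13.6057/14² = -0.069416837 eV
|E_14| = 0.069416837 eV

Convert to Joules:
KE = 0.069416837 eV × (1.602177 × 10⁻¹⁹ J/eV) = 1.112181e-20 J

Using KE = ½mv²:
v = √(2·KE/m_e)
v = √(2 × 1.112181e-20 J / 9.10938 × 10⁻³¹ kg)
v = 1.5626e+05 m/s

This is approximately 0.0521% the speed of light.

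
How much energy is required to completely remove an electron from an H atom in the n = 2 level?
3.40 eV

The ionization energy is the energy needed to remove the electron completely (n → ∞).

For hydrogen, E_n = -13.6057 eV / n².

At n = 2: E_2 = -13.6057 / 2² = -3.40143 eV
At n = ∞: E_∞ = 0 eV

Ionization energy = E_∞ - E_2 = 0 - (-3.40143) = 3.40143 eV
Ionization energy ≈ 3.40 eV

This is also called the binding energy of the electron in state n = 2.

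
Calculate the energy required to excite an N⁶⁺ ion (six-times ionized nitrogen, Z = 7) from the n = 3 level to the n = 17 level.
71.7686 eV

The energy levels of a hydrogen-like atom are E_n = -13.6057 Z² eV / n².

Energy at n = 3: E_3 = -13.6057 × 7² / 3² = -74.0754778 eV
Energy at n = 17: E_17 = -13.6057 × 7² / 17² = -2.3068488 eV

The excitation energy is the difference:
ΔE = E_17 - E_3
ΔE = -2.3068488 - (-74.0754778)
ΔE = 71.7686 eV

Since this is positive, energy must be absorbed (photon absorption).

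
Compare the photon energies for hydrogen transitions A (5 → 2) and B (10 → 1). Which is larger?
10 → 1

Calculate the energy for each transition:

Transition 5 → 2:
ΔE₁ = |E_2 - E_5| = |-13.6057/2² - (-13.6057/5²)|
ΔE₁ = |-3.401425000 - (-0.544228000)| = 2.857197 eV

Transition 10 → 1:
ΔE₂ = |E_1 - E_10| = |-13.6057/1² - (-13.6057/10²)|
ΔE₂ = |-13.605700000 - (-0.136057000)| = 13.469643 eV

Since 13.469643 eV > 2.857197 eV, the transition 10 → 1 emits the more energetic photon.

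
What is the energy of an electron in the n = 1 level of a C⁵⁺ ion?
-489.8052 eV

For hydrogen-like ions, the energy levels scale with Z²:
E_n = -13.6057 Z² / n² eV

For C⁵⁺ (Z = 6) at n = 1:
E_1 = -13.6057 × 6² / 1²
E_1 = -13.6057 × 36 / 1
E_1 = -489.8052 / 1
E_1 = -489.8052 eV

The energy is 36 times more negative than hydrogen at the same n due to the stronger nuclear charge.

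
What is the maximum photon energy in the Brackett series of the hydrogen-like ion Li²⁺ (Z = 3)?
7.653 eV

The series limit corresponds to the transition from n = ∞ to n = 4.
This is the highest energy (shortest wavelength) transition in the Brackett series.

E_∞ = 0 eV
E_4 = -13.6057 × 3² / 4² = -7.653 eV

Energy at series limit:
ΔE = E_∞ - E_4 = 0 - (-7.653) = 7.653 eV

This energy equals the ionization energy from the n = 4 state of Li²⁺.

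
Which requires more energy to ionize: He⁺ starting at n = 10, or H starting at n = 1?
H at n = 1 (E = -13.60570 eV)

Using E_n = -13.6057 Z² / n² eV:

He⁺ (Z = 2) at n = 10:
E = -13.6057 × 2² / 10² = -13.6057 × 4 / 100 = -0.54422800 eV

H (Z = 1) at n = 1:
E = -13.6057 × 1² / 1² = -13.6057 × 1 / 1 = -13.60570000 eV

Since -13.60570000 eV < -0.54422800 eV,
H at n = 1 is more tightly bound (requires more energy to ionize).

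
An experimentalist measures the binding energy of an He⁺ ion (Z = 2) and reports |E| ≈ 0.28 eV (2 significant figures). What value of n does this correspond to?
n = 14

The exact energy levels follow E_n = -13.6057 Z² / n² eV with Z = 2.

The measured value (-0.28 eV) is reported to only 2 significant figures, so we must test candidate n values and see which one matches to that precision.

Candidate energies:
  n = 12:  E = -13.6057 × 2² / 12² = -0.377936 eV
  n = 13:  E = -13.6057 × 2² / 13² = -0.322028 eV
  n = 14:  E = -13.6057 × 2² / 14² = -0.277667 eV  ← matches
  n = 15:  E = -13.6057 × 2² / 15² = -0.241879 eV
  n = 16:  E = -13.6057 × 2² / 16² = -0.212589 eV

Checking against the measurement of -0.28 eV (2 sig figs), only n = 14 agrees:
E_14 = -0.277667 eV, which rounds to -0.28 eV ✓

Therefore n = 14.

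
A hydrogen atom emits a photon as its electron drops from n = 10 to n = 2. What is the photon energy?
3.26537 eV

The energy levels are E_n = -13.6057 eV / n².

Energy at n = 10: E_10 = -13.6057 / 10² = -0.13605700 eV
Energy at n = 2: E_2 = -13.6057 / 2² = -3.40142500 eV

For emission (electron falling to lower state), the photon energy is:
E_photon = E_10 - E_2 = |-0.13605700 - (-3.40142500)|
E_photon = 3.26537 eV

This energy is carried away by the emitted photon.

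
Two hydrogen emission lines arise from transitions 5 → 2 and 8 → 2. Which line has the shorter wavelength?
8 → 2

Calculate the energy for each transition:

Transition 5 → 2:
ΔE₁ = |E_2 - E_5| = |-13.6057/2² - (-13.6057/5²)|
ΔE₁ = |-3.401425000000 - (-0.544228000000)| = 2.857197000 eV

Transition 8 → 2:
ΔE₂ = |E_2 - E_8| = |-13.6057/2² - (-13.6057/8²)|
ΔE₂ = |-3.401425000000 - (-0.212589062500)| = 3.188835938 eV

Since 3.188835938 eV > 2.857197000 eV, the transition 8 → 2 emits the more energetic photon.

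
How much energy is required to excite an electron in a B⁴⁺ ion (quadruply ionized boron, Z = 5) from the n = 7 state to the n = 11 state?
4.131 eV

The energy levels of a hydrogen-like atom are E_n = -13.6057 Z² eV / n².

Energy at n = 7: E_7 = -13.6057 × 5² / 7² = -6.941684 eV
Energy at n = 11: E_11 = -13.6057 × 5² / 11² = -2.811095 eV

The excitation energy is the difference:
ΔE = E_11 - E_7
ΔE = -2.811095 - (-6.941684)
ΔE = 4.131 eV

Since this is positive, energy must be absorbed (photon absorption).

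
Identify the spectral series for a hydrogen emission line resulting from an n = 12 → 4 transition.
Brackett series

The spectral series in hydrogen are named based on the final (lower) energy level:
- Lyman series: n_final = 1 (ultraviolet)
- Balmer series: n_final = 2 (visible/near-UV)
- Paschen series: n_final = 3 (infrared)
- Brackett series: n_final = 4 (infrared)
- Pfund series: n_final = 5 (far infrared)

Since this transition ends at n = 4, it belongs to the Brackett series.

For reference, this 12 → 4 line has photon energy
ΔE = 13.6057 eV × (1/4² - 1/12²) = 0.75587222222 eV,
corresponding to wavelength λ = hc/ΔE = 1239.84 eV·nm / 0.75587222222 eV = 1640.27724 nm in the infrared region.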